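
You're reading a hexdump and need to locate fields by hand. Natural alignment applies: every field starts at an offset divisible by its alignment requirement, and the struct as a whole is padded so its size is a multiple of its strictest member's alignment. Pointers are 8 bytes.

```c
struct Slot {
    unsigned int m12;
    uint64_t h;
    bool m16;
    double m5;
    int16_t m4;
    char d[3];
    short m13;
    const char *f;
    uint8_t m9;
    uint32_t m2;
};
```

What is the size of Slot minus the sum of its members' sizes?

m12 at 0 (size 4, align 4) → ends 4
pad 4 to align 8 for h
h at 8 (size 8, align 8) → ends 16
m16 at 16 (size 1, align 1) → ends 17
pad 7 to align 8 for m5
m5 at 24 (size 8, align 8) → ends 32
m4 at 32 (size 2, align 2) → ends 34
d at 34 (size 3, align 1) → ends 37
pad 1 to align 2 for m13
m13 at 38 (size 2, align 2) → ends 40
f at 40 (size 8, align 8) → ends 48
m9 at 48 (size 1, align 1) → ends 49
pad 3 to align 4 for m2
m2 at 52 (size 4, align 4) → ends 56
total 56 bytes, alignment 8
data bytes 41, size 56 → padding 15

15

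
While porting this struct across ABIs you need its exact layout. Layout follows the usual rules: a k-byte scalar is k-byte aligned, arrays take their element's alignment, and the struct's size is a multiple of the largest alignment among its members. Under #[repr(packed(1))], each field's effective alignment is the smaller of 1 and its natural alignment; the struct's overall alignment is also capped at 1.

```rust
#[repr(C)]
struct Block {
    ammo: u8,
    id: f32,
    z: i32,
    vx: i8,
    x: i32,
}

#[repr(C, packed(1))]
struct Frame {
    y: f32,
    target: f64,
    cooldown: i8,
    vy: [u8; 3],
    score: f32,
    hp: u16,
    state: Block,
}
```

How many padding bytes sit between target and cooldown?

0

Block: @0: ammo [1B, align 1] → 1; +3 pad (align 4); @4: id [4B, align 4] → 8; @8: z [4B, align 4] → 12; @12: vx [1B, align 1] → 13; +3 pad (align 4); @16: x [4B, align 4] → 20; size 20, align 4
@0: y [4B, align 1] → 4
@4: target [8B, align 1] → 12
@12: cooldown [1B, align 1] → 13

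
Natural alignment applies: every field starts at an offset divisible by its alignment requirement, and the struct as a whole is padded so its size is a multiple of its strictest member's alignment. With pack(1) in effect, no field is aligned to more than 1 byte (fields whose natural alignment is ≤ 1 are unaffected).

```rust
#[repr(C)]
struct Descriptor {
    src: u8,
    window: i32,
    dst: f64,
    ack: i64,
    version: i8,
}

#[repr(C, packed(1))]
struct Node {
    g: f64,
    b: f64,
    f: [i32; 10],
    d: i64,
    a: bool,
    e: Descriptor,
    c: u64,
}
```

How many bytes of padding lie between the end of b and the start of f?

Descriptor: src at 0 (size 1, align 1) → ends 1; pad 3 to align 4 for window; window at 4 (size 4, align 4) → ends 8; dst at 8 (size 8, align 8) → ends 16; ack at 16 (size 8, align 8) → ends 24; version at 24 (size 1, align 1) → ends 25; tail pad 7 to reach multiple of 8; total 32 bytes, alignment 8
g at 0 (size 8, align 1) → ends 8
b at 8 (size 8, align 1) → ends 16
f at 16 (size 40, align 1) → ends 56

0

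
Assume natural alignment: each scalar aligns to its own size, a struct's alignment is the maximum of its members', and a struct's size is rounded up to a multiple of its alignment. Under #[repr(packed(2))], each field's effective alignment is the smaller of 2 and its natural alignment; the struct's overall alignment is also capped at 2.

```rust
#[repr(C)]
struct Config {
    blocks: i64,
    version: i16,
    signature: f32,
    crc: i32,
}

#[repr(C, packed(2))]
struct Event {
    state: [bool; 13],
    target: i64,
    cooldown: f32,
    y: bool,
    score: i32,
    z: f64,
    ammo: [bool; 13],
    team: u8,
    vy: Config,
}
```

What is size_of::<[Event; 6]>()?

Config: @0: blocks [8B, align 8] → 8; @8: version [2B, align 2] → 10; +2 pad (align 4); @12: signature [4B, align 4] → 16; @16: crc [4B, align 4] → 20; +4 tail pad (align 8); size 24, align 8
@0: state [13B, align 1] → 13
+1 pad (align 2)
@14: target [8B, align 2] → 22
@22: cooldown [4B, align 2] → 26
@26: y [1B, align 1] → 27
+1 pad (align 2)
@28: score [4B, align 2] → 32
@32: z [8B, align 2] → 40
@40: ammo [13B, align 1] → 53
@53: team [1B, align 1] → 54
@54: vy [24B, align 2] → 78
size 78, align 2
array of 6: 6 × 78 = 468

468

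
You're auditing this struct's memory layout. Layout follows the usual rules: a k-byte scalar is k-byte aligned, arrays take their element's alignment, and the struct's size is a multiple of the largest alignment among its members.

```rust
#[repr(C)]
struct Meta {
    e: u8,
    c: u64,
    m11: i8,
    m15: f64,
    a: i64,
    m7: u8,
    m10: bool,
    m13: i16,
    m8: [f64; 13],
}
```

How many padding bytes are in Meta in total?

0..1  e  (1B, 1-aligned)
1..8  -- padding (7B)
8..16  c  (8B, 8-aligned)
16..17  m11  (1B, 1-aligned)
17..24  -- padding (7B)
24..32  m15  (8B, 8-aligned)
32..40  a  (8B, 8-aligned)
40..41  m7  (1B, 1-aligned)
41..42  m10  (1B, 1-aligned)
42..44  m13  (2B, 2-aligned)
44..48  -- padding (4B)
48..152  m8  (104B, 8-aligned)
sizeof = 152, alignof = 8
data bytes 134, size 152 → padding 18

18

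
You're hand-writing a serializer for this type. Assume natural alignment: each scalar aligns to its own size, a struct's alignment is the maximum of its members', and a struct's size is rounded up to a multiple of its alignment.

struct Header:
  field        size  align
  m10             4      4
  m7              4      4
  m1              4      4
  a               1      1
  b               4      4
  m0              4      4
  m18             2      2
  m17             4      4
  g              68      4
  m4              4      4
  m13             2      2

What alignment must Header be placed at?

4

member alignments: m10=4, m7=4, m1=4, a=1, b=4, m0=4, m18=2, m17=4, g=4, m4=4, m13=2
max = 4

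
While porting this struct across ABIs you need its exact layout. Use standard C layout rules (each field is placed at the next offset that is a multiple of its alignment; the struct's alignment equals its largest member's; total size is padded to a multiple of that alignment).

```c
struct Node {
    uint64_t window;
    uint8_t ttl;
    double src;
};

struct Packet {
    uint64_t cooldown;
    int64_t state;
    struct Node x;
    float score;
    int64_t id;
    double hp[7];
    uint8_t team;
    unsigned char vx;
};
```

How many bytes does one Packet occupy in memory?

120 bytes

Node: window at 0 (size 8, align 8) → ends 8; ttl at 8 (size 1, align 1) → ends 9; pad 7 to align 8 for src; src at 16 (size 8, align 8) → ends 24; total 24 bytes, alignment 8
cooldown at 0 (size 8, align 8) → ends 8
state at 8 (size 8, align 8) → ends 16
x at 16 (size 24, align 8) → ends 40
score at 40 (size 4, align 4) → ends 44
pad 4 to align 8 for id
id at 48 (size 8, align 8) → ends 56
hp at 56 (size 56, align 8) → ends 112
team at 112 (size 1, align 1) → ends 113
vx at 113 (size 1, align 1) → ends 114
tail pad 6 to reach multiple of 8
total 120 bytes, alignment 8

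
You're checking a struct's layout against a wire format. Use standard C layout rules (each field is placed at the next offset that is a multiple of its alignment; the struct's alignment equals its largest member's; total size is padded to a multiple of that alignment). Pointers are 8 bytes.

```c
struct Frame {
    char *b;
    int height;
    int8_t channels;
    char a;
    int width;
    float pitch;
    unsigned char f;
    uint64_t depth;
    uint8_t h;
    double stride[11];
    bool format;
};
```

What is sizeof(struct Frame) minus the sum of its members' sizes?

23

0..8  b  (8B, 8-aligned)
8..12  height  (4B, 4-aligned)
12..13  channels  (1B, 1-aligned)
13..14  a  (1B, 1-aligned)
14..16  -- padding (2B)
16..20  width  (4B, 4-aligned)
20..24  pitch  (4B, 4-aligned)
24..25  f  (1B, 1-aligned)
25..32  -- padding (7B)
32..40  depth  (8B, 8-aligned)
40..41  h  (1B, 1-aligned)
41..48  -- padding (7B)
48..136  stride  (88B, 8-aligned)
136..137  format  (1B, 1-aligned)
137..144  -- tail padding (7B)
sizeof = 144, alignof = 8
data bytes 121, size 144 → padding 23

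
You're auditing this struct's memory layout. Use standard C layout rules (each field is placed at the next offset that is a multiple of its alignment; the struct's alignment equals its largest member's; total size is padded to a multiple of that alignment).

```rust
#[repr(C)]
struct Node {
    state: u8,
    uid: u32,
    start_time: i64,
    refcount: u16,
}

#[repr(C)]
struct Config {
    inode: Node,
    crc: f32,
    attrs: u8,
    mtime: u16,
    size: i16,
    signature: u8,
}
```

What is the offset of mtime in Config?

30

Node: state at 0 (size 1, align 1) → ends 1; pad 3 to align 4 for uid; uid at 4 (size 4, align 4) → ends 8; start_time at 8 (size 8, align 8) → ends 16; refcount at 16 (size 2, align 2) → ends 18; tail pad 6 to reach multiple of 8; total 24 bytes, alignment 8
inode at 0 (size 24, align 8) → ends 24
crc at 24 (size 4, align 4) → ends 28
attrs at 28 (size 1, align 1) → ends 29
pad 1 to align 2 for mtime
mtime at 30 (size 2, align 2) → ends 32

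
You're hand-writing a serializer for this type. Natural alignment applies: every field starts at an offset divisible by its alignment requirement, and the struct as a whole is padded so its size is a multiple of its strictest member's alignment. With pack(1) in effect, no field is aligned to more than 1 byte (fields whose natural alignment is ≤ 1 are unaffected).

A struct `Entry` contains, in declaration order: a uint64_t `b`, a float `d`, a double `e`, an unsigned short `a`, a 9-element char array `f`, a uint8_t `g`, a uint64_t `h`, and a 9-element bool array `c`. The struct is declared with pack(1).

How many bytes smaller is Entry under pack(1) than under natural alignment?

15

natural layout:
  b at 0 (size 8, align 8) → ends 8
  d at 8 (size 4, align 4) → ends 12
  pad 4 to align 8 for e
  e at 16 (size 8, align 8) → ends 24
  a at 24 (size 2, align 2) → ends 26
  f at 26 (size 9, align 1) → ends 35
  g at 35 (size 1, align 1) → ends 36
  pad 4 to align 8 for h
  h at 40 (size 8, align 8) → ends 48
  c at 48 (size 9, align 1) → ends 57
  tail pad 7 to reach multiple of 8
  total 64 bytes, alignment 8
packed(1) layout:
  b at 0 (size 8, align 1) → ends 8
  d at 8 (size 4, align 1) → ends 12
  e at 12 (size 8, align 1) → ends 20
  a at 20 (size 2, align 1) → ends 22
  f at 22 (size 9, align 1) → ends 31
  g at 31 (size 1, align 1) → ends 32
  h at 32 (size 8, align 1) → ends 40
  c at 40 (size 9, align 1) → ends 49
  total 49 bytes, alignment 1
64 − 49 = 15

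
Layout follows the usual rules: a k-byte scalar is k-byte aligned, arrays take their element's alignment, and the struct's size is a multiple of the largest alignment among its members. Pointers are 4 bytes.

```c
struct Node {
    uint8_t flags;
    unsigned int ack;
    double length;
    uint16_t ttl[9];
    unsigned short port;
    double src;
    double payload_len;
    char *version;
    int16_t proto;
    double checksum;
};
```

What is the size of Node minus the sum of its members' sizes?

9

0..1  flags  (1B, 1-aligned)
1..4  -- padding (3B)
4..8  ack  (4B, 4-aligned)
8..16  length  (8B, 8-aligned)
16..34  ttl  (18B, 2-aligned)
34..36  port  (2B, 2-aligned)
36..40  -- padding (4B)
40..48  src  (8B, 8-aligned)
48..56  payload_len  (8B, 8-aligned)
56..60  version  (4B, 4-aligned)
60..62  proto  (2B, 2-aligned)
62..64  -- padding (2B)
64..72  checksum  (8B, 8-aligned)
sizeof = 72, alignof = 8
data bytes 63, size 72 → padding 9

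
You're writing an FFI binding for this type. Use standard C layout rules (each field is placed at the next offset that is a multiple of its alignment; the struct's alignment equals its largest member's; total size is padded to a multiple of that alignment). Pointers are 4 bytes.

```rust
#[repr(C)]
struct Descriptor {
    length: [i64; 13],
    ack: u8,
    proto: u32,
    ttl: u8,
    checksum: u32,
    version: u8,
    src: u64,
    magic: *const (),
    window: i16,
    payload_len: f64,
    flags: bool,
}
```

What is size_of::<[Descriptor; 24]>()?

0..104  length  (104B, 8-aligned)
104..105  ack  (1B, 1-aligned)
105..108  -- padding (3B)
108..112  proto  (4B, 4-aligned)
112..113  ttl  (1B, 1-aligned)
113..116  -- padding (3B)
116..120  checksum  (4B, 4-aligned)
120..121  version  (1B, 1-aligned)
121..128  -- padding (7B)
128..136  src  (8B, 8-aligned)
136..140  magic  (4B, 4-aligned)
140..142  window  (2B, 2-aligned)
142..144  -- padding (2B)
144..152  payload_len  (8B, 8-aligned)
152..153  flags  (1B, 1-aligned)
153..160  -- tail padding (7B)
sizeof = 160, alignof = 8
array of 24: 24 × 160 = 3840

3840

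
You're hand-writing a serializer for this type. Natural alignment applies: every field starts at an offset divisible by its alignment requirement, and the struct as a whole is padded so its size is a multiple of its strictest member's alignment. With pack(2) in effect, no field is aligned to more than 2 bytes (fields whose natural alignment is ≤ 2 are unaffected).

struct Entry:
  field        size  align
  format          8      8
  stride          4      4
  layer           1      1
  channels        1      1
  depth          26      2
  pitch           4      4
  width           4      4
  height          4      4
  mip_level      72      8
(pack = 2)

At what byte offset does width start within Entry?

@0: format [8B, align 2] → 8
@8: stride [4B, align 2] → 12
@12: layer [1B, align 1] → 13
@13: channels [1B, align 1] → 14
@14: depth [26B, align 2] → 40
@40: pitch [4B, align 2] → 44
@44: width [4B, align 2] → 48

44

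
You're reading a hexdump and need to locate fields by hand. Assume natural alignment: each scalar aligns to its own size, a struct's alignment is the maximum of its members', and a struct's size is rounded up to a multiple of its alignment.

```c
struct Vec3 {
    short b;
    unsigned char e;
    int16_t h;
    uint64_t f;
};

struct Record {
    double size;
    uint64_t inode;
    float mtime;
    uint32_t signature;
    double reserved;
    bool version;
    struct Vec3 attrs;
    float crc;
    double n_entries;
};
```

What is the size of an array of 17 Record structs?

1224

Vec3: @0: b [2B, align 2] → 2; @2: e [1B, align 1] → 3; +1 pad (align 2); @4: h [2B, align 2] → 6; +2 pad (align 8); @8: f [8B, align 8] → 16; size 16, align 8
@0: size [8B, align 8] → 8
@8: inode [8B, align 8] → 16
@16: mtime [4B, align 4] → 20
@20: signature [4B, align 4] → 24
@24: reserved [8B, align 8] → 32
@32: version [1B, align 1] → 33
+7 pad (align 8)
@40: attrs [16B, align 8] → 56
@56: crc [4B, align 4] → 60
+4 pad (align 8)
@64: n_entries [8B, align 8] → 72
size 72, align 8
array of 17: 17 × 72 = 1224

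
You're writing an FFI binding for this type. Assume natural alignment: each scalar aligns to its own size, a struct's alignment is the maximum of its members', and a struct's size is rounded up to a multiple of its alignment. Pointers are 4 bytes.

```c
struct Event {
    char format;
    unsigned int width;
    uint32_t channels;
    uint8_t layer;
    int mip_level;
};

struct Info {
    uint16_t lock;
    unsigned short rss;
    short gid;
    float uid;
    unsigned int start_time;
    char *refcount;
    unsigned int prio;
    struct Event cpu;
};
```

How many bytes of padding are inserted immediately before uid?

2

Event: 0..1  format  (1B, 1-aligned); 1..4  -- padding (3B); 4..8  width  (4B, 4-aligned); 8..12  channels  (4B, 4-aligned); 12..13  layer  (1B, 1-aligned); 13..16  -- padding (3B); 16..20  mip_level  (4B, 4-aligned); sizeof = 20, alignof = 4
0..2  lock  (2B, 2-aligned)
2..4  rss  (2B, 2-aligned)
4..6  gid  (2B, 2-aligned)
6..8  -- padding (2B)
8..12  uid  (4B, 4-aligned)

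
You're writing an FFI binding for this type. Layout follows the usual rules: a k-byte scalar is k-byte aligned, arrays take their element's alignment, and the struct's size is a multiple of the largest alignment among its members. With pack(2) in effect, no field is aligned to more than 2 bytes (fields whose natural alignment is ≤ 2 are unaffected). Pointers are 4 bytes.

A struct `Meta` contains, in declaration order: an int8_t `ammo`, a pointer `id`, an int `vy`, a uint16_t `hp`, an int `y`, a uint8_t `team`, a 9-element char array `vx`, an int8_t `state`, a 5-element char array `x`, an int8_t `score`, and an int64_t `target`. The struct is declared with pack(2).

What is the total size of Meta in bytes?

42 bytes

@0: ammo [1B, align 1] → 1
+1 pad (align 2)
@2: id [4B, align 2] → 6
@6: vy [4B, align 2] → 10
@10: hp [2B, align 2] → 12
@12: y [4B, align 2] → 16
@16: team [1B, align 1] → 17
@17: vx [9B, align 1] → 26
@26: state [1B, align 1] → 27
@27: x [5B, align 1] → 32
@32: score [1B, align 1] → 33
+1 pad (align 2)
@34: target [8B, align 2] → 42
size 42, align 2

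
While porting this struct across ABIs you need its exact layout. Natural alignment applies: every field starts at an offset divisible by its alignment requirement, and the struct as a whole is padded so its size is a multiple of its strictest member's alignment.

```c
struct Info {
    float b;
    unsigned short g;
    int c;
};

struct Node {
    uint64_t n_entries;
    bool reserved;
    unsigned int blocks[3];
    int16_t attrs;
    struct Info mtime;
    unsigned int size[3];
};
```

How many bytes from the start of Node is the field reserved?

Info: @0: b [4B, align 4] → 4; @4: g [2B, align 2] → 6; +2 pad (align 4); @8: c [4B, align 4] → 12; size 12, align 4
@0: n_entries [8B, align 8] → 8
@8: reserved [1B, align 1] → 9

8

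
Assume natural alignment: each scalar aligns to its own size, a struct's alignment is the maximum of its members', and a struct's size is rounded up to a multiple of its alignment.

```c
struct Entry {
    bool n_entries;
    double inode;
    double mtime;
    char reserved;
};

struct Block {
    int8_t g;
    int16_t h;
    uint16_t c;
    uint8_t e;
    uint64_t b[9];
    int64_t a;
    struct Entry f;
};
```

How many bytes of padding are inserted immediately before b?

1

Entry: n_entries at 0 (size 1, align 1) → ends 1; pad 7 to align 8 for inode; inode at 8 (size 8, align 8) → ends 16; mtime at 16 (size 8, align 8) → ends 24; reserved at 24 (size 1, align 1) → ends 25; tail pad 7 to reach multiple of 8; total 32 bytes, alignment 8
g at 0 (size 1, align 1) → ends 1
pad 1 to align 2 for h
h at 2 (size 2, align 2) → ends 4
c at 4 (size 2, align 2) → ends 6
e at 6 (size 1, align 1) → ends 7
pad 1 to align 8 for b
b at 8 (size 72, align 8) → ends 80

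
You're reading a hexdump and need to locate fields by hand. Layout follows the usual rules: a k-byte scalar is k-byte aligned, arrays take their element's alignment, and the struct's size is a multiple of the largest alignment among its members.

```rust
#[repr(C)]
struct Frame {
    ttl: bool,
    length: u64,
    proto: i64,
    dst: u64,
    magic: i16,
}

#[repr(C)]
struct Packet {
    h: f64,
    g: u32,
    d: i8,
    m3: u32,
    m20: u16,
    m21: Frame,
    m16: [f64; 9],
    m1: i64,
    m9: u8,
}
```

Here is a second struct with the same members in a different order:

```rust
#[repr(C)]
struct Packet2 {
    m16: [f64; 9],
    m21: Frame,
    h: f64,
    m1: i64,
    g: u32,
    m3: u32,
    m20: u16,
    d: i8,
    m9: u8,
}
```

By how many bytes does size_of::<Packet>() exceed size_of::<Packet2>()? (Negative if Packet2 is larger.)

8

Frame: ttl at 0 (size 1, align 1) → ends 1; pad 7 to align 8 for length; length at 8 (size 8, align 8) → ends 16; proto at 16 (size 8, align 8) → ends 24; dst at 24 (size 8, align 8) → ends 32; magic at 32 (size 2, align 2) → ends 34; tail pad 6 to reach multiple of 8; total 40 bytes, alignment 8
h at 0 (size 8, align 8) → ends 8
g at 8 (size 4, align 4) → ends 12
d at 12 (size 1, align 1) → ends 13
pad 3 to align 4 for m3
m3 at 16 (size 4, align 4) → ends 20
m20 at 20 (size 2, align 2) → ends 22
pad 2 to align 8 for m21
m21 at 24 (size 40, align 8) → ends 64
m16 at 64 (size 72, align 8) → ends 136
m1 at 136 (size 8, align 8) → ends 144
m9 at 144 (size 1, align 1) → ends 145
tail pad 7 to reach multiple of 8
total 152 bytes, alignment 8
— Packet2 —
m16 at 0 (size 72, align 8) → ends 72
m21 at 72 (size 40, align 8) → ends 112
h at 112 (size 8, align 8) → ends 120
m1 at 120 (size 8, align 8) → ends 128
g at 128 (size 4, align 4) → ends 132
m3 at 132 (size 4, align 4) → ends 136
m20 at 136 (size 2, align 2) → ends 138
d at 138 (size 1, align 1) → ends 139
m9 at 139 (size 1, align 1) → ends 140
tail pad 4 to reach multiple of 8
total 144 bytes, alignment 8
152 − 144 = 8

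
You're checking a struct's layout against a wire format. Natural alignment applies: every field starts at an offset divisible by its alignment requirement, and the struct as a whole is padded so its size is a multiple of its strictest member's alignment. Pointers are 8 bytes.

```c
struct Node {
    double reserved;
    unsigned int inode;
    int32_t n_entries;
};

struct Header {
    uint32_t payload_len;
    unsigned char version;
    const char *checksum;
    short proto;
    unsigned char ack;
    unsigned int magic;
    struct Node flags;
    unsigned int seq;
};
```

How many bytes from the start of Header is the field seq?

40

Node: @0: reserved [8B, align 8] → 8; @8: inode [4B, align 4] → 12; @12: n_entries [4B, align 4] → 16; size 16, align 8
@0: payload_len [4B, align 4] → 4
@4: version [1B, align 1] → 5
+3 pad (align 8)
@8: checksum [8B, align 8] → 16
@16: proto [2B, align 2] → 18
@18: ack [1B, align 1] → 19
+1 pad (align 4)
@20: magic [4B, align 4] → 24
@24: flags [16B, align 8] → 40
@40: seq [4B, align 4] → 44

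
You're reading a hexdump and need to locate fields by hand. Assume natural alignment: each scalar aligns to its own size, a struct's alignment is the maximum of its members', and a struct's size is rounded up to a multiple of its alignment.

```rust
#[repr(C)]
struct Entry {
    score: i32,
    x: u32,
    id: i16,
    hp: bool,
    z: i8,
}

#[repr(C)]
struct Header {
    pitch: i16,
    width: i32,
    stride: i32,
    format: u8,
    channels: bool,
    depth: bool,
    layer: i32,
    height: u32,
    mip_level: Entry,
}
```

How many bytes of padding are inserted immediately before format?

0

Entry: 0..4  score  (4B, 4-aligned); 4..8  x  (4B, 4-aligned); 8..10  id  (2B, 2-aligned); 10..11  hp  (1B, 1-aligned); 11..12  z  (1B, 1-aligned); sizeof = 12, alignof = 4
0..2  pitch  (2B, 2-aligned)
2..4  -- padding (2B)
4..8  width  (4B, 4-aligned)
8..12  stride  (4B, 4-aligned)
12..13  format  (1B, 1-aligned)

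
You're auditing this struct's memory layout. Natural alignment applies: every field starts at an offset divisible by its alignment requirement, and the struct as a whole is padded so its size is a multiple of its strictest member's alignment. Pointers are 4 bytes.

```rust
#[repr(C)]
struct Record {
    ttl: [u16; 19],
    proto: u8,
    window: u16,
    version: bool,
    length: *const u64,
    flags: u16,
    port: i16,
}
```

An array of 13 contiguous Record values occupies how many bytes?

676

0..38  ttl  (38B, 2-aligned)
38..39  proto  (1B, 1-aligned)
39..40  -- padding (1B)
40..42  window  (2B, 2-aligned)
42..43  version  (1B, 1-aligned)
43..44  -- padding (1B)
44..48  length  (4B, 4-aligned)
48..50  flags  (2B, 2-aligned)
50..52  port  (2B, 2-aligned)
sizeof = 52, alignof = 4
array of 13: 13 × 52 = 676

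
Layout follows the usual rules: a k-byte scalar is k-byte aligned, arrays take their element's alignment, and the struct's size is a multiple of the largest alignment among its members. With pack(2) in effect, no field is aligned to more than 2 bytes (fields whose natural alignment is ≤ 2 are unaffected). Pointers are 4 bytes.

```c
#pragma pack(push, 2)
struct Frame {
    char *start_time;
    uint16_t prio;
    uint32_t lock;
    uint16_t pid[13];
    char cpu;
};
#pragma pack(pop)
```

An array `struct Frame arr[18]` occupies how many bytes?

684

0..4  start_time  (4B, 2-aligned)
4..6  prio  (2B, 2-aligned)
6..10  lock  (4B, 2-aligned)
10..36  pid  (26B, 2-aligned)
36..37  cpu  (1B, 1-aligned)
37..38  -- tail padding (1B)
sizeof = 38, alignof = 2
array of 18: 18 × 38 = 684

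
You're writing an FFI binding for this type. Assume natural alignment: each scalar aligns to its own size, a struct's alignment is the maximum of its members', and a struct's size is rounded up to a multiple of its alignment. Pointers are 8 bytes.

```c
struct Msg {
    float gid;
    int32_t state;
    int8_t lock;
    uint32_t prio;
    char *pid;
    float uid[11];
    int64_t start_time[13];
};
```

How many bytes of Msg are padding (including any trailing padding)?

7

@0: gid [4B, align 4] → 4
@4: state [4B, align 4] → 8
@8: lock [1B, align 1] → 9
+3 pad (align 4)
@12: prio [4B, align 4] → 16
@16: pid [8B, align 8] → 24
@24: uid [44B, align 4] → 68
+4 pad (align 8)
@72: start_time [104B, align 8] → 176
size 176, align 8
data bytes 169, size 176 → padding 7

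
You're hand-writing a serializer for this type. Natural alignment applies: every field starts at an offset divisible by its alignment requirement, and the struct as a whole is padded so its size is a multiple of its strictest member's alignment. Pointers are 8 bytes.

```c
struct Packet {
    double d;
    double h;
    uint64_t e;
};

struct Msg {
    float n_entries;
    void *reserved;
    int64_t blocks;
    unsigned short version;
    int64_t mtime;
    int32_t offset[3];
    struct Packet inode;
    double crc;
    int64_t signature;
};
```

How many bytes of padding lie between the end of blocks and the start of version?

Packet: d at 0 (size 8, align 8) → ends 8; h at 8 (size 8, align 8) → ends 16; e at 16 (size 8, align 8) → ends 24; total 24 bytes, alignment 8
n_entries at 0 (size 4, align 4) → ends 4
pad 4 to align 8 for reserved
reserved at 8 (size 8, align 8) → ends 16
blocks at 16 (size 8, align 8) → ends 24
version at 24 (size 2, align 2) → ends 26

0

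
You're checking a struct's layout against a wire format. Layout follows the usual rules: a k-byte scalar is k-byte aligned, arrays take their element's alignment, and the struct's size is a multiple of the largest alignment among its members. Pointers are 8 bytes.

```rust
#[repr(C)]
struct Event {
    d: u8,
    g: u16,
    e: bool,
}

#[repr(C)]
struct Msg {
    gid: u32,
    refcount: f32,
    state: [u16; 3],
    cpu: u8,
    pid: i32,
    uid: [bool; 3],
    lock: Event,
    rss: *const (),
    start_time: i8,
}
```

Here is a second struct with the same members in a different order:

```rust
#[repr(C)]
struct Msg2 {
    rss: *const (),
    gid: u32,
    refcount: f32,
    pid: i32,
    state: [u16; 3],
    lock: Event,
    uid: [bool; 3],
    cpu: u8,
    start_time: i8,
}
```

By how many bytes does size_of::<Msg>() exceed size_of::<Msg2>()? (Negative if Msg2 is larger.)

Event: @0: d [1B, align 1] → 1; +1 pad (align 2); @2: g [2B, align 2] → 4; @4: e [1B, align 1] → 5; +1 tail pad (align 2); size 6, align 2
@0: gid [4B, align 4] → 4
@4: refcount [4B, align 4] → 8
@8: state [6B, align 2] → 14
@14: cpu [1B, align 1] → 15
+1 pad (align 4)
@16: pid [4B, align 4] → 20
@20: uid [3B, align 1] → 23
+1 pad (align 2)
@24: lock [6B, align 2] → 30
+2 pad (align 8)
@32: rss [8B, align 8] → 40
@40: start_time [1B, align 1] → 41
+7 tail pad (align 8)
size 48, align 8
— Msg2 —
@0: rss [8B, align 8] → 8
@8: gid [4B, align 4] → 12
@12: refcount [4B, align 4] → 16
@16: pid [4B, align 4] → 20
@20: state [6B, align 2] → 26
@26: lock [6B, align 2] → 32
@32: uid [3B, align 1] → 35
@35: cpu [1B, align 1] → 36
@36: start_time [1B, align 1] → 37
+3 tail pad (align 8)
size 40, align 8
48 − 40 = 8

8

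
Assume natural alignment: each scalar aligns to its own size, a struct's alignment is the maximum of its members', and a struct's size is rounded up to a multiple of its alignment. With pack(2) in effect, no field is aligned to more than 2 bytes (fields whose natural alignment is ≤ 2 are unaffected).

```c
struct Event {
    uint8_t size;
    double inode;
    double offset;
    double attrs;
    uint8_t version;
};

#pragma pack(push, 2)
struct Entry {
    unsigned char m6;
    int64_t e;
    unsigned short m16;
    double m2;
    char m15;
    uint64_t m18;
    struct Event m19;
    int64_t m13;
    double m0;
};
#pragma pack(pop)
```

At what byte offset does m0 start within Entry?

Event: @0: size [1B, align 1] → 1; +7 pad (align 8); @8: inode [8B, align 8] → 16; @16: offset [8B, align 8] → 24; @24: attrs [8B, align 8] → 32; @32: version [1B, align 1] → 33; +7 tail pad (align 8); size 40, align 8
@0: m6 [1B, align 1] → 1
+1 pad (align 2)
@2: e [8B, align 2] → 10
@10: m16 [2B, align 2] → 12
@12: m2 [8B, align 2] → 20
@20: m15 [1B, align 1] → 21
+1 pad (align 2)
@22: m18 [8B, align 2] → 30
@30: m19 [40B, align 2] → 70
@70: m13 [8B, align 2] → 78
@78: m0 [8B, align 2] → 86

78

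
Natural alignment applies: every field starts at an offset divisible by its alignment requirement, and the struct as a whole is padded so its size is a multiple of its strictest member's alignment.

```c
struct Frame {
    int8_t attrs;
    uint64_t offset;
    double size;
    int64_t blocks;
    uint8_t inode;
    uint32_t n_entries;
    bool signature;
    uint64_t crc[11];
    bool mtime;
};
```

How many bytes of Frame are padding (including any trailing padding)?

24

0..1  attrs  (1B, 1-aligned)
1..8  -- padding (7B)
8..16  offset  (8B, 8-aligned)
16..24  size  (8B, 8-aligned)
24..32  blocks  (8B, 8-aligned)
32..33  inode  (1B, 1-aligned)
33..36  -- padding (3B)
36..40  n_entries  (4B, 4-aligned)
40..41  signature  (1B, 1-aligned)
41..48  -- padding (7B)
48..136  crc  (88B, 8-aligned)
136..137  mtime  (1B, 1-aligned)
137..144  -- tail padding (7B)
sizeof = 144, alignof = 8
data bytes 120, size 144 → padding 24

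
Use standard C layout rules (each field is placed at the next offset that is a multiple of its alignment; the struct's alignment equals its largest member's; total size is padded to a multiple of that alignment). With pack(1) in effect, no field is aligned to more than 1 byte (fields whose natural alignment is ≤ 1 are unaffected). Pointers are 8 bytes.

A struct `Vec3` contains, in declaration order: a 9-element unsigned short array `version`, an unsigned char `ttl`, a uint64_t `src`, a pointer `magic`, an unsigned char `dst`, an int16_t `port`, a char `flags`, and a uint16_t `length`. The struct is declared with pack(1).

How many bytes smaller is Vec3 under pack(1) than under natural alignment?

7

natural layout:
  0..18  version  (18B, 2-aligned)
  18..19  ttl  (1B, 1-aligned)
  19..24  -- padding (5B)
  24..32  src  (8B, 8-aligned)
  32..40  magic  (8B, 8-aligned)
  40..41  dst  (1B, 1-aligned)
  41..42  -- padding (1B)
  42..44  port  (2B, 2-aligned)
  44..45  flags  (1B, 1-aligned)
  45..46  -- padding (1B)
  46..48  length  (2B, 2-aligned)
  sizeof = 48, alignof = 8
packed(1) layout:
  0..18  version  (18B, 1-aligned)
  18..19  ttl  (1B, 1-aligned)
  19..27  src  (8B, 1-aligned)
  27..35  magic  (8B, 1-aligned)
  35..36  dst  (1B, 1-aligned)
  36..38  port  (2B, 1-aligned)
  38..39  flags  (1B, 1-aligned)
  39..41  length  (2B, 1-aligned)
  sizeof = 41, alignof = 1
48 − 41 = 7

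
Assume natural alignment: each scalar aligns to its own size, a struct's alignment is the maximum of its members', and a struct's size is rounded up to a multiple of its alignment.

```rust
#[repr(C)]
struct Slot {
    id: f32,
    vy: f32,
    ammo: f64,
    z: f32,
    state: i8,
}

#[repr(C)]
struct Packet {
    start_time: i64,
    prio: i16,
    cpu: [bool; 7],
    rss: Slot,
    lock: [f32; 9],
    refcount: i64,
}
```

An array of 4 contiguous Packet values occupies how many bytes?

Slot: 0..4  id  (4B, 4-aligned); 4..8  vy  (4B, 4-aligned); 8..16  ammo  (8B, 8-aligned); 16..20  z  (4B, 4-aligned); 20..21  state  (1B, 1-aligned); 21..24  -- tail padding (3B); sizeof = 24, alignof = 8
0..8  start_time  (8B, 8-aligned)
8..10  prio  (2B, 2-aligned)
10..17  cpu  (7B, 1-aligned)
17..24  -- padding (7B)
24..48  rss  (24B, 8-aligned)
48..84  lock  (36B, 4-aligned)
84..88  -- padding (4B)
88..96  refcount  (8B, 8-aligned)
sizeof = 96, alignof = 8
array of 4: 4 × 96 = 384

384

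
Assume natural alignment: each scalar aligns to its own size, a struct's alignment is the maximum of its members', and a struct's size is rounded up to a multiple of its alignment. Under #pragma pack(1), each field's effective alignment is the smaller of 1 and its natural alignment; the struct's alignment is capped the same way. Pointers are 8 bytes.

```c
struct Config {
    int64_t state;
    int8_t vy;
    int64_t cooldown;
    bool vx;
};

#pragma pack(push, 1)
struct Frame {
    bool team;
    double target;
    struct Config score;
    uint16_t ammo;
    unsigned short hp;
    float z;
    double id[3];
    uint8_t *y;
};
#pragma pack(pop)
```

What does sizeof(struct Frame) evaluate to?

81

Config: @0: state [8B, align 8] → 8; @8: vy [1B, align 1] → 9; +7 pad (align 8); @16: cooldown [8B, align 8] → 24; @24: vx [1B, align 1] → 25; +7 tail pad (align 8); size 32, align 8
@0: team [1B, align 1] → 1
@1: target [8B, align 1] → 9
@9: score [32B, align 1] → 41
@41: ammo [2B, align 1] → 43
@43: hp [2B, align 1] → 45
@45: z [4B, align 1] → 49
@49: id [24B, align 1] → 73
@73: y [8B, align 1] → 81
size 81, align 1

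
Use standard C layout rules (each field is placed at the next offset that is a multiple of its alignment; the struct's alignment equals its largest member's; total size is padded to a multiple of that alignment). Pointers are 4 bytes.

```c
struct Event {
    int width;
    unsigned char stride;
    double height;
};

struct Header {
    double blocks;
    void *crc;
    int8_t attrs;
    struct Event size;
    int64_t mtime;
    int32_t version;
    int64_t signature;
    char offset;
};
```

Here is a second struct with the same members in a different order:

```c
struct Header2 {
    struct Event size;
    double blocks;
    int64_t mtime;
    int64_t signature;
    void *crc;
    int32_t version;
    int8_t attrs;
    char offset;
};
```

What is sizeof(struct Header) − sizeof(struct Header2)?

8

Event: width at 0 (size 4, align 4) → ends 4; stride at 4 (size 1, align 1) → ends 5; pad 3 to align 8 for height; height at 8 (size 8, align 8) → ends 16; total 16 bytes, alignment 8
blocks at 0 (size 8, align 8) → ends 8
crc at 8 (size 4, align 4) → ends 12
attrs at 12 (size 1, align 1) → ends 13
pad 3 to align 8 for size
size at 16 (size 16, align 8) → ends 32
mtime at 32 (size 8, align 8) → ends 40
version at 40 (size 4, align 4) → ends 44
pad 4 to align 8 for signature
signature at 48 (size 8, align 8) → ends 56
offset at 56 (size 1, align 1) → ends 57
tail pad 7 to reach multiple of 8
total 64 bytes, alignment 8
— Header2 —
size at 0 (size 16, align 8) → ends 16
blocks at 16 (size 8, align 8) → ends 24
mtime at 24 (size 8, align 8) → ends 32
signature at 32 (size 8, align 8) → ends 40
crc at 40 (size 4, align 4) → ends 44
version at 44 (size 4, align 4) → ends 48
attrs at 48 (size 1, align 1) → ends 49
offset at 49 (size 1, align 1) → ends 50
tail pad 6 to reach multiple of 8
total 56 bytes, alignment 8
64 − 56 = 8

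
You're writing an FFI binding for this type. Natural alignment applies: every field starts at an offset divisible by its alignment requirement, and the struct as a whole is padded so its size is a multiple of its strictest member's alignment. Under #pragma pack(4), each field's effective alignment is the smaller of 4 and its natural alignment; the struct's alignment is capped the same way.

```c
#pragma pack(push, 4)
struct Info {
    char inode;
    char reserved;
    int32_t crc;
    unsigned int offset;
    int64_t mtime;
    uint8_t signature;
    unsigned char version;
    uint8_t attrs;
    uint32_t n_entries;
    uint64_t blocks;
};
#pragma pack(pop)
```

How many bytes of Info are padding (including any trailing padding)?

3

inode at 0 (size 1, align 1) → ends 1
reserved at 1 (size 1, align 1) → ends 2
pad 2 to align 4 for crc
crc at 4 (size 4, align 4) → ends 8
offset at 8 (size 4, align 4) → ends 12
mtime at 12 (size 8, align 4) → ends 20
signature at 20 (size 1, align 1) → ends 21
version at 21 (size 1, align 1) → ends 22
attrs at 22 (size 1, align 1) → ends 23
pad 1 to align 4 for n_entries
n_entries at 24 (size 4, align 4) → ends 28
blocks at 28 (size 8, align 4) → ends 36
total 36 bytes, alignment 4
data bytes 33, size 36 → padding 3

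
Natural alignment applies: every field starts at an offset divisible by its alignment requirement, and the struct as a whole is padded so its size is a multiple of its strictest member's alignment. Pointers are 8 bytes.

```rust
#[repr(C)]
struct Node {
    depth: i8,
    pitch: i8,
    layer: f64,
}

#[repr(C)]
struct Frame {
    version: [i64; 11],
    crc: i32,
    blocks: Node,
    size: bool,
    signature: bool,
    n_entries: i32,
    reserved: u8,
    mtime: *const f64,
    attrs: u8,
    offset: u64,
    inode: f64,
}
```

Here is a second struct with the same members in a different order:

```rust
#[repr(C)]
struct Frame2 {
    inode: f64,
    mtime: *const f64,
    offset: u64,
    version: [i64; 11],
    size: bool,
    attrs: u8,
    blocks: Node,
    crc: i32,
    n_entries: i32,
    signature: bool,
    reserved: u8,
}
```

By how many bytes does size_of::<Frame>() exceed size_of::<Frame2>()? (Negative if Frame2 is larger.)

8

Node: depth at 0 (size 1, align 1) → ends 1; pitch at 1 (size 1, align 1) → ends 2; pad 6 to align 8 for layer; layer at 8 (size 8, align 8) → ends 16; total 16 bytes, alignment 8
version at 0 (size 88, align 8) → ends 88
crc at 88 (size 4, align 4) → ends 92
pad 4 to align 8 for blocks
blocks at 96 (size 16, align 8) → ends 112
size at 112 (size 1, align 1) → ends 113
signature at 113 (size 1, align 1) → ends 114
pad 2 to align 4 for n_entries
n_entries at 116 (size 4, align 4) → ends 120
reserved at 120 (size 1, align 1) → ends 121
pad 7 to align 8 for mtime
mtime at 128 (size 8, align 8) → ends 136
attrs at 136 (size 1, align 1) → ends 137
pad 7 to align 8 for offset
offset at 144 (size 8, align 8) → ends 152
inode at 152 (size 8, align 8) → ends 160
total 160 bytes, alignment 8
— Frame2 —
inode at 0 (size 8, align 8) → ends 8
mtime at 8 (size 8, align 8) → ends 16
offset at 16 (size 8, align 8) → ends 24
version at 24 (size 88, align 8) → ends 112
size at 112 (size 1, align 1) → ends 113
attrs at 113 (size 1, align 1) → ends 114
pad 6 to align 8 for blocks
blocks at 120 (size 16, align 8) → ends 136
crc at 136 (size 4, align 4) → ends 140
n_entries at 140 (size 4, align 4) → ends 144
signature at 144 (size 1, align 1) → ends 145
reserved at 145 (size 1, align 1) → ends 146
tail pad 6 to reach multiple of 8
total 152 bytes, alignment 8
160 − 152 = 8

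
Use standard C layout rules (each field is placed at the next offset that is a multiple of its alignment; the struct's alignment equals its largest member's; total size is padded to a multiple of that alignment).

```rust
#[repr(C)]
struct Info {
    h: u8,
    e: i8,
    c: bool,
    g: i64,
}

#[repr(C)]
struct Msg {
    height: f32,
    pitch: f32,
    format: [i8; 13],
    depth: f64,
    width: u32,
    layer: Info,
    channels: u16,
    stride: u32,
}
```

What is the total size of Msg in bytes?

64

Info: @0: h [1B, align 1] → 1; @1: e [1B, align 1] → 2; @2: c [1B, align 1] → 3; +5 pad (align 8); @8: g [8B, align 8] → 16; size 16, align 8
@0: height [4B, align 4] → 4
@4: pitch [4B, align 4] → 8
@8: format [13B, align 1] → 21
+3 pad (align 8)
@24: depth [8B, align 8] → 32
@32: width [4B, align 4] → 36
+4 pad (align 8)
@40: layer [16B, align 8] → 56
@56: channels [2B, align 2] → 58
+2 pad (align 4)
@60: stride [4B, align 4] → 64
size 64, align 8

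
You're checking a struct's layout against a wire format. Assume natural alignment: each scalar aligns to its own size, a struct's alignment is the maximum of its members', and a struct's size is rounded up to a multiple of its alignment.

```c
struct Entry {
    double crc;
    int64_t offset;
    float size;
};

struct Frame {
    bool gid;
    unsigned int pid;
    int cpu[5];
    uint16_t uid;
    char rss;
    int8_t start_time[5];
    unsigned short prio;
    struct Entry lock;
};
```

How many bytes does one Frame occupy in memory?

64 bytes

Entry: @0: crc [8B, align 8] → 8; @8: offset [8B, align 8] → 16; @16: size [4B, align 4] → 20; +4 tail pad (align 8); size 24, align 8
@0: gid [1B, align 1] → 1
+3 pad (align 4)
@4: pid [4B, align 4] → 8
@8: cpu [20B, align 4] → 28
@28: uid [2B, align 2] → 30
@30: rss [1B, align 1] → 31
@31: start_time [5B, align 1] → 36
@36: prio [2B, align 2] → 38
+2 pad (align 8)
@40: lock [24B, align 8] → 64
size 64, align 8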